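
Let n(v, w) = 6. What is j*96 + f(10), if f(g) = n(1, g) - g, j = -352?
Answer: -33796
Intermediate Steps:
f(g) = 6 - g
j*96 + f(10) = -352*96 + (6 - 1*10) = -33792 + (6 - 10) = -33792 - 4 = -33796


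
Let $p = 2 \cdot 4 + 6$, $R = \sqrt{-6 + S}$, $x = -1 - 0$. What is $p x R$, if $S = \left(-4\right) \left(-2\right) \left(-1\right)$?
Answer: $- 14 i \sqrt{14} \approx - 52.383 i$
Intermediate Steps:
$S = -8$ ($S = 8 \left(-1\right) = -8$)
$x = -1$ ($x = -1 + 0 = -1$)
$R = i \sqrt{14}$ ($R = \sqrt{-6 - 8} = \sqrt{-14} = i \sqrt{14} \approx 3.7417 i$)
$p = 14$ ($p = 8 + 6 = 14$)
$p x R = 14 \left(-1\right) i \sqrt{14} = - 14 i \sqrt{14}$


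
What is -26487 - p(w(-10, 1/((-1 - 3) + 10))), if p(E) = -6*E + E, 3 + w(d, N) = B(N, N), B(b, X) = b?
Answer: -159007/6 ≈ -26501.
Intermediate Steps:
w(d, N) = -3 + N
p(E) = -5*E
-26487 - p(w(-10, 1/((-1 - 3) + 10))) = -26487 - (-5)*(-3 + 1/((-1 - 3) + 10)) = -26487 - (-5)*(-3 + 1/(-4 + 10)) = -26487 - (-5)*(-3 + 1/6) = -26487 - (-5)*(-3 + ⅙) = -26487 - (-5)*(-17)/6 = -26487 - 1*85/6 = -26487 - 85/6 = -159007/6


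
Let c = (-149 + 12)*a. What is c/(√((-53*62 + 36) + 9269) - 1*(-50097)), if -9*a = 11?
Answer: 25165393/7529110170 - 1507*√6019/22587330510 ≈ 0.0033372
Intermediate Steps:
a = -11/9 (a = -⅑*11 = -11/9 ≈ -1.2222)
c = 1507/9 (c = (-149 + 12)*(-11/9) = -137*(-11/9) = 1507/9 ≈ 167.44)
c/(√((-53*62 + 36) + 9269) - 1*(-50097)) = 1507/(9*(√((-53*62 + 36) + 9269) - 1*(-50097))) = 1507/(9*(√((-3286 + 36) + 9269) + 50097)) = 1507/(9*(√(-3250 + 9269) + 50097)) = 1507/(9*(√6019 + 50097)) = 1507/(9*(50097 + √6019))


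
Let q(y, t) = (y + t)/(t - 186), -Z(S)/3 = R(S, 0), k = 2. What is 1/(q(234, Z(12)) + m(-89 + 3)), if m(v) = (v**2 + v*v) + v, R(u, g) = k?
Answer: 16/235277 ≈ 6.8005e-5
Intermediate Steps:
R(u, g) = 2
Z(S) = -6 (Z(S) = -3*2 = -6)
m(v) = v + 2*v**2 (m(v) = (v**2 + v**2) + v = 2*v**2 + v = v + 2*v**2)
q(y, t) = (t + y)/(-186 + t)
1/(q(234, Z(12)) + m(-89 + 3)) = 1/((-6 + 234)/(-186 - 6) + (-89 + 3)*(1 + 2*(-89 + 3))) = 1/(228/(-192) - 86*(1 + 2*(-86))) = 1/(-1/192*228 - 86*(1 - 172)) = 1/(-19/16 - 86*(-171)) = 1/(-19/16 + 14706) = 1/(235277/16) = 16/235277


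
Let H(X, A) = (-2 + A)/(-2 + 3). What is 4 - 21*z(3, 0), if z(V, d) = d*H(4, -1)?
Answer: 4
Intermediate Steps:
H(X, A) = -2 + A (H(X, A) = (-2 + A)/1 = (-2 + A)*1 = -2 + A)
z(V, d) = -3*d (z(V, d) = d*(-2 - 1) = d*(-3) = -3*d)
4 - 21*z(3, 0) = 4 - (-63)*0 = 4 - 21*0 = 4 + 0 = 4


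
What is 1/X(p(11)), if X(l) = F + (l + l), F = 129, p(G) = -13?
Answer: 1/103 ≈ 0.0097087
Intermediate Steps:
X(l) = 129 + 2*l (X(l) = 129 + (l + l) = 129 + 2*l)
1/X(p(11)) = 1/(129 + 2*(-13)) = 1/(129 - 26) = 1/103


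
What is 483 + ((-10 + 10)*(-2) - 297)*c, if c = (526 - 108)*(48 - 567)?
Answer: 64432257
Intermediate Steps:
c = -216942 (c = 418*(-519) = -216942)
483 + ((-10 + 10)*(-2) - 297)*c = 483 + ((-10 + 10)*(-2) - 297)*(-216942) = 483 + (0*(-2) - 297)*(-216942) = 483 + (0 - 297)*(-216942) = 483 - 297*(-216942) = 483 + 64431774 = 64432257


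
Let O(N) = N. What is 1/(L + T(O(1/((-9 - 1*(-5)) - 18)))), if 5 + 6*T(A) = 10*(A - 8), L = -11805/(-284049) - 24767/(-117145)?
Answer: -122008040385/1706824498354 ≈ -0.071482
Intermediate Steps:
L = 2805979436/11091640035 (L = -11805*(-1/284049) - 24767*(-1/117145) = 3935/94683 + 24767/117145 = 2805979436/11091640035 ≈ 0.25298)
T(A) = -85/6 + 5*A/3 (T(A) = -5/6 + (10*(A - 8))/6 = -5/6 + (10*(-8 + A))/6 = -5/6 + (-80 + 10*A)/6 = -5/6 + (-40/3 + 5*A/3) = -85/6 + 5*A/3)
1/(L + T(O(1/((-9 - 1*(-5)) - 18)))) = 1/(2805979436/11091640035 + (-85/6 + 5/(3*((-9 - 1*(-5)) - 18)))) = 1/(2805979436/11091640035 + (-85/6 + 5/(3*((-9 + 5) - 18)))) = 1/(2805979436/11091640035 + (-85/6 + 5/(3*(-4 - 18)))) = 1/(2805979436/11091640035 + (-85/6 + (5/3)/(-22))) = 1/(2805979436/11091640035 + (-85/6 + (5/3)*(-1/22))) = 1/(2805979436/11091640035 + (-85/6 - 5/66)) = 1/(2805979436/11091640035 - 470/33) = 1/(-1706824498354/122008040385) = -122008040385/1706824498354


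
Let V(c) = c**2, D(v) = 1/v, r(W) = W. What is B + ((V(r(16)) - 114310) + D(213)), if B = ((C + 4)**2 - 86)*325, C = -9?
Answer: -28516226/213 ≈ -1.3388e+5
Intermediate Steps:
B = -19825 (B = ((-9 + 4)**2 - 86)*325 = ((-5)**2 - 86)*325 = (25 - 86)*325 = -61*325 = -19825)
B + ((V(r(16)) - 114310) + D(213)) = -19825 + ((16**2 - 114310) + 1/213) = -19825 + ((256 - 114310) + 1/213) = -19825 + (-114054 + 1/213) = -19825 - 24293501/213 = -28516226/213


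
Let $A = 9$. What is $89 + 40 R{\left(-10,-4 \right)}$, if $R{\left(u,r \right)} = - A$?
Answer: $-271$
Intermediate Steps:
$R{\left(u,r \right)} = -9$ ($R{\left(u,r \right)} = \left(-1\right) 9 = -9$)
$89 + 40 R{\left(-10,-4 \right)} = 89 + 40 \left(-9\right) = 89 - 360 = -271$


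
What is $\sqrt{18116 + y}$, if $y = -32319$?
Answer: $i \sqrt{14203} \approx 119.18 i$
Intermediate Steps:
$\sqrt{18116 + y} = \sqrt{18116 - 32319} = \sqrt{-14203} = i \sqrt{14203}$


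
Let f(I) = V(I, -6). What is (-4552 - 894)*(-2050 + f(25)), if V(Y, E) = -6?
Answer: 11196976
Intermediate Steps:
f(I) = -6
(-4552 - 894)*(-2050 + f(25)) = (-4552 - 894)*(-2050 - 6) = -5446*(-2056) = 11196976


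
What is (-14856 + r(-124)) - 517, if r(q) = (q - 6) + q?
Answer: -15627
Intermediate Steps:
r(q) = -6 + 2*q (r(q) = (-6 + q) + q = -6 + 2*q)
(-14856 + r(-124)) - 517 = (-14856 + (-6 + 2*(-124))) - 517 = (-14856 + (-6 - 248)) - 517 = (-14856 - 254) - 517 = -15110 - 517 = -15627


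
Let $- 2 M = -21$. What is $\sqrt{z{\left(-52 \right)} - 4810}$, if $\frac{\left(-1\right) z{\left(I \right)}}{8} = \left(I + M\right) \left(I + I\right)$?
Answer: $i \sqrt{39338} \approx 198.34 i$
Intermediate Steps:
$M = \frac{21}{2}$ ($M = \left(- \frac{1}{2}\right) \left(-21\right) = \frac{21}{2} \approx 10.5$)
$z{\left(I \right)} = - 16 I \left(\frac{21}{2} + I\right)$ ($z{\left(I \right)} = - 8 \left(I + \frac{21}{2}\right) \left(I + I\right) = - 8 \left(\frac{21}{2} + I\right) 2 I = - 8 \cdot 2 I \left(\frac{21}{2} + I\right) = - 16 I \left(\frac{21}{2} + I\right)$)
$\sqrt{z{\left(-52 \right)} - 4810} = \sqrt{\left(-8\right) \left(-52\right) \left(21 + 2 \left(-52\right)\right) - 4810} = \sqrt{\left(-8\right) \left(-52\right) \left(21 - 104\right) - 4810} = \sqrt{\left(-8\right) \left(-52\right) \left(-83\right) - 4810} = \sqrt{-34528 - 4810} = \sqrt{-39338} = i \sqrt{39338}$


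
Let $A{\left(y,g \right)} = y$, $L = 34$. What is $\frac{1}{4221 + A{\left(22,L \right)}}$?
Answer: $\frac{1}{4243} \approx 0.00023568$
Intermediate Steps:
$\frac{1}{4221 + A{\left(22,L \right)}} = \frac{1}{4221 + 22} = \frac{1}{4243}$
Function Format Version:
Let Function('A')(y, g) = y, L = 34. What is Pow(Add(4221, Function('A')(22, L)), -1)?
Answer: Rational(1, 4243) ≈ 0.00023568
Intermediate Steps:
Pow(Add(4221, Function('A')(22, L)), -1) = Pow(Add(4221, 22), -1) = Pow(4243, -1) = Rational(1, 4243)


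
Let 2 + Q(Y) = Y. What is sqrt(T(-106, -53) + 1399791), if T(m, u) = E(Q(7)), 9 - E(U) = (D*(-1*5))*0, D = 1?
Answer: 10*sqrt(13998) ≈ 1183.1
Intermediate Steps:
Q(Y) = -2 + Y
E(U) = 9 (E(U) = 9 - 1*(-1*5)*0 = 9 - 1*(-5)*0 = 9 - (-5)*0 = 9 - 1*0 = 9 + 0 = 9)
T(m, u) = 9
sqrt(T(-106, -53) + 1399791) = sqrt(9 + 1399791) = sqrt(1399800) = 10*sqrt(13998)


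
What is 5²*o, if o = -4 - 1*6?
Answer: -250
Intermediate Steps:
o = -10 (o = -4 - 6 = -10)
5²*o = 5²*(-10) = 25*(-10) = -250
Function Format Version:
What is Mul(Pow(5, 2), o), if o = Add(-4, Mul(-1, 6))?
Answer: -250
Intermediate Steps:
o = -10 (o = Add(-4, -6) = -10)
Mul(Pow(5, 2), o) = Mul(Pow(5, 2), -10) = Mul(25, -10) = -250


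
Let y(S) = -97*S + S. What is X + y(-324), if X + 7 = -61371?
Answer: -30274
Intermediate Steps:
X = -61378 (X = -7 - 61371 = -61378)
y(S) = -96*S
X + y(-324) = -61378 - 96*(-324) = -61378 + 31104 = -30274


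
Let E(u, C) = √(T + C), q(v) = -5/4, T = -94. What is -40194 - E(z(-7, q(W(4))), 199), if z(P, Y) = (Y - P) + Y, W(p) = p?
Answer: -40194 - √105 ≈ -40204.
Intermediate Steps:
q(v) = -5/4 (q(v) = -5*¼ = -5/4)
z(P, Y) = -P + 2*Y
E(u, C) = √(-94 + C)
-40194 - E(z(-7, q(W(4))), 199) = -40194 - √(-94 + 199) = -40194 - √105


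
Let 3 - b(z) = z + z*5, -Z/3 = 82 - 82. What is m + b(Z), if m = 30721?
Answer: 30724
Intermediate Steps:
Z = 0 (Z = -3*(82 - 82) = -3*0 = 0)
b(z) = 3 - 6*z (b(z) = 3 - (z + z*5) = 3 - (z + 5*z) = 3 - 6*z)
m + b(Z) = 30721 + (3 - 6*0) = 30721 + (3 + 0) = 30721 + 3 = 30724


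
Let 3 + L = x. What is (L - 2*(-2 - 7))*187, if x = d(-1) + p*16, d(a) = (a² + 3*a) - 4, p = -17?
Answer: -49181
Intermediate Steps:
d(a) = -4 + a² + 3*a
x = -278 (x = (-4 + (-1)² + 3*(-1)) - 17*16 = (-4 + 1 - 3) - 272 = -6 - 272 = -278)
L = -281 (L = -3 - 278 = -281)
(L - 2*(-2 - 7))*187 = (-281 - 2*(-2 - 7))*187 = (-281 - 2*(-9))*187 = (-281 + 18)*187 = -263*187 = -49181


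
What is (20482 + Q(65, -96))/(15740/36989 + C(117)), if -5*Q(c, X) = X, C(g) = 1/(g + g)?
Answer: 1127360988/23635 ≈ 47699.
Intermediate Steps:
C(g) = 1/(2*g)
Q(c, X) = -X/5
(20482 + Q(65, -96))/(15740/36989 + C(117)) = (20482 - 1/5*(-96))/(15740/36989 + (1/2)/117) = (20482 + 96/5)/(15740*(1/36989) + (1/2)*(1/117)) = 102506/(5*(20/47 + 1/234)) = 102506/(5*(4727/10998)) = (102506/5)*(10998/4727) = 1127360988/23635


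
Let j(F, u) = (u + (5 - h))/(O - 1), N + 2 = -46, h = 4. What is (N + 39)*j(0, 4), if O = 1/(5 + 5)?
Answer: 50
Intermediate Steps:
N = -48 (N = -2 - 46 = -48)
O = ⅒ (O = 1/10 = ⅒ ≈ 0.10000)
j(F, u) = -10/9 - 10*u/9 (j(F, u) = (u + (5 - 1*4))/(⅒ - 1) = (u + (5 - 4))/(-9/10) = (u + 1)*(-10/9) = (1 + u)*(-10/9) = -10/9 - 10*u/9)
(N + 39)*j(0, 4) = (-48 + 39)*(-10/9 - 10/9*4) = -9*(-10/9 - 40/9) = -9*(-50/9) = 50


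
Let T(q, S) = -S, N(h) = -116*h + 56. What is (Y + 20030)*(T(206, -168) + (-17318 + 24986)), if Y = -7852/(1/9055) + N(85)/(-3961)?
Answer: -2206203834328536/3961 ≈ -5.5698e+11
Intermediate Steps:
N(h) = 56 - 116*h
Y = -281626535656/3961 (Y = -7852/(1/9055) + (56 - 116*85)/(-3961) = -7852/1/9055 + (56 - 9860)*(-1/3961) = -7852*9055 - 9804*(-1/3961) = -71099860 + 9804/3961 = -281626535656/3961 ≈ -7.1100e+7)
(Y + 20030)*(T(206, -168) + (-17318 + 24986)) = (-281626535656/3961 + 20030)*(-1*(-168) + (-17318 + 24986)) = -281547196826*(168 + 7668)/3961 = -281547196826/3961*7836 = -2206203834328536/3961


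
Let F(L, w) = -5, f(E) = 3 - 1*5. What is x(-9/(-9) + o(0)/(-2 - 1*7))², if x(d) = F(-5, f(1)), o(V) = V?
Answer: 25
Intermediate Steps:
f(E) = -2 (f(E) = 3 - 5 = -2)
x(d) = -5
x(-9/(-9) + o(0)/(-2 - 1*7))² = (-5)² = 25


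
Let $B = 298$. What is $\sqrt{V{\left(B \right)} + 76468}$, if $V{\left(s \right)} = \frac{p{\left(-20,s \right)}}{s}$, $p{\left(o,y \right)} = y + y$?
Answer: $\sqrt{76470} \approx 276.53$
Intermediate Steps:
$p{\left(o,y \right)} = 2 y$
$V{\left(s \right)} = 2$ ($V{\left(s \right)} = \frac{2 s}{s} = 2$)
$\sqrt{V{\left(B \right)} + 76468} = \sqrt{2 + 76468} = \sqrt{76470}$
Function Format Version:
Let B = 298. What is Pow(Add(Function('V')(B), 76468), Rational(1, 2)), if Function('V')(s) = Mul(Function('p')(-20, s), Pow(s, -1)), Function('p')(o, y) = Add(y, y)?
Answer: Pow(76470, Rational(1, 2)) ≈ 276.53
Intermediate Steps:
Function('p')(o, y) = Mul(2, y)
Function('V')(s) = 2 (Function('V')(s) = Mul(Mul(2, s), Pow(s, -1)) = 2)
Pow(Add(Function('V')(B), 76468), Rational(1, 2)) = Pow(Add(2, 76468), Rational(1, 2)) = Pow(76470, Rational(1, 2))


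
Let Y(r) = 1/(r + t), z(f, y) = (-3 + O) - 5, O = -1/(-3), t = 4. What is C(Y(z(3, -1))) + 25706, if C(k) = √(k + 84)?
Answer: 25706 + √10131/11 ≈ 25715.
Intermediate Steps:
O = ⅓ (O = -1*(-⅓) = ⅓ ≈ 0.33333)
z(f, y) = -23/3 (z(f, y) = (-3 + ⅓) - 5 = -8/3 - 5 = -23/3)
Y(r) = 1/(4 + r) (Y(r) = 1/(r + 4) = 1/(4 + r))
C(k) = √(84 + k)
C(Y(z(3, -1))) + 25706 = √(84 + 1/(4 - 23/3)) + 25706 = √(84 + 1/(-11/3)) + 25706 = √(84 - 3/11) + 25706 = √(921/11) + 25706 = √10131/11 + 25706 = 25706 + √10131/11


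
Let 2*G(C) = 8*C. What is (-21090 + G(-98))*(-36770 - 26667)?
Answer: 1362753634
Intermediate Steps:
G(C) = 4*C (G(C) = (8*C)/2 = 4*C)
(-21090 + G(-98))*(-36770 - 26667) = (-21090 + 4*(-98))*(-36770 - 26667) = (-21090 - 392)*(-63437) = -21482*(-63437) = 1362753634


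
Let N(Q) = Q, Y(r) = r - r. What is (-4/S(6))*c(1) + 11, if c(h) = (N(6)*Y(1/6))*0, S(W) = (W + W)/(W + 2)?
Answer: 11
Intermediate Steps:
Y(r) = 0
S(W) = 2*W/(2 + W) (S(W) = (2*W)/(2 + W) = 2*W/(2 + W))
c(h) = 0 (c(h) = (6*0)*0 = 0*0 = 0)
(-4/S(6))*c(1) + 11 = -4/(2*6/(2 + 6))*0 + 11 = -4/(2*6/8)*0 + 11 = -4/(2*6*(⅛))*0 + 11 = -4/3/2*0 + 11 = -4*⅔*0 + 11 = -8/3*0 + 11 = 0 + 11 = 11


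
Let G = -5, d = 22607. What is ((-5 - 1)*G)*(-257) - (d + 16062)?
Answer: -46379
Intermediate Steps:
((-5 - 1)*G)*(-257) - (d + 16062) = ((-5 - 1)*(-5))*(-257) - (22607 + 16062) = -6*(-5)*(-257) - 1*38669 = 30*(-257) - 38669 = -7710 - 38669 = -46379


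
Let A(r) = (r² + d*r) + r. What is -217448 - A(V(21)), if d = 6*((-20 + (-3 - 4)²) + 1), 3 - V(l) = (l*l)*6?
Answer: -6724514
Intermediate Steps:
V(l) = 3 - 6*l² (V(l) = 3 - l*l*6 = 3 - l²*6 = 3 - 6*l²)
d = 180 (d = 6*((-20 + (-7)²) + 1) = 6*((-20 + 49) + 1) = 6*(29 + 1) = 6*30 = 180)
A(r) = r² + 181*r (A(r) = (r² + 180*r) + r = r² + 181*r)
-217448 - A(V(21)) = -217448 - (3 - 6*21²)*(181 + (3 - 6*21²)) = -217448 - (3 - 6*441)*(181 + (3 - 6*441)) = -217448 - (3 - 2646)*(181 + (3 - 2646)) = -217448 - (-2643)*(181 - 2643) = -217448 - (-2643)*(-2462) = -217448 - 1*6507066 = -217448 - 6507066 = -6724514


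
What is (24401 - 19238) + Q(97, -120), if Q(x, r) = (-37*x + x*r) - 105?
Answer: -10171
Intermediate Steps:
Q(x, r) = -105 - 37*x + r*x (Q(x, r) = (-37*x + r*x) - 105 = -105 - 37*x + r*x)
(24401 - 19238) + Q(97, -120) = (24401 - 19238) + (-105 - 37*97 - 120*97) = 5163 + (-105 - 3589 - 11640) = 5163 - 15334 = -10171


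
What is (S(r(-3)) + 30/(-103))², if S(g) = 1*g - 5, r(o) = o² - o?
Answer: 477481/10609 ≈ 45.007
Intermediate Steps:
S(g) = -5 + g (S(g) = g - 5 = -5 + g)
(S(r(-3)) + 30/(-103))² = ((-5 - 3*(-1 - 3)) + 30/(-103))² = ((-5 - 3*(-4)) + 30*(-1/103))² = ((-5 + 12) - 30/103)² = (7 - 30/103)² = (691/103)² = 477481/10609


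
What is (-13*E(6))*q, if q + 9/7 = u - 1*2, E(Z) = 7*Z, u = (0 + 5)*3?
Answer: -6396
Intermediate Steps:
u = 15 (u = 5*3 = 15)
q = 82/7 (q = -9/7 + (15 - 1*2) = -9/7 + (15 - 2) = -9/7 + 13 = 82/7 ≈ 11.714)
(-13*E(6))*q = -91*6*(82/7) = -13*42*(82/7) = -546*82/7 = -6396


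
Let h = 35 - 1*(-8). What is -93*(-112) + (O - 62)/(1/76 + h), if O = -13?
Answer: 34044204/3269 ≈ 10414.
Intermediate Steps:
h = 43 (h = 35 + 8 = 43)
-93*(-112) + (O - 62)/(1/76 + h) = -93*(-112) + (-13 - 62)/(1/76 + 43) = 10416 - 75/(1/76 + 43) = 10416 - 75/3269/76 = 10416 - 75*76/3269 = 10416 - 5700/3269 = 34044204/3269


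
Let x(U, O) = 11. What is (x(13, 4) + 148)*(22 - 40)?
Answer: -2862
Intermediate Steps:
(x(13, 4) + 148)*(22 - 40) = (11 + 148)*(22 - 40) = 159*(-18) = -2862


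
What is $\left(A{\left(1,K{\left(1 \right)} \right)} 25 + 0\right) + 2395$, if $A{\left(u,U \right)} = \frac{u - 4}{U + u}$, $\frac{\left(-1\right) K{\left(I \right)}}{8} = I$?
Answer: $\frac{16840}{7} \approx 2405.7$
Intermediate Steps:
$K{\left(I \right)} = - 8 I$
$A{\left(u,U \right)} = \frac{-4 + u}{U + u}$
$\left(A{\left(1,K{\left(1 \right)} \right)} 25 + 0\right) + 2395 = \left(\frac{-4 + 1}{\left(-8\right) 1 + 1} \cdot 25 + 0\right) + 2395 = \left(\frac{1}{-8 + 1} \left(-3\right) 25 + 0\right) + 2395 = \left(\frac{1}{-7} \left(-3\right) 25 + 0\right) + 2395 = \left(\left(- \frac{1}{7}\right) \left(-3\right) 25 + 0\right) + 2395 = \left(\frac{3}{7} \cdot 25 + 0\right) + 2395 = \left(\frac{75}{7} + 0\right) + 2395 = \frac{75}{7} + 2395 = \frac{16840}{7}$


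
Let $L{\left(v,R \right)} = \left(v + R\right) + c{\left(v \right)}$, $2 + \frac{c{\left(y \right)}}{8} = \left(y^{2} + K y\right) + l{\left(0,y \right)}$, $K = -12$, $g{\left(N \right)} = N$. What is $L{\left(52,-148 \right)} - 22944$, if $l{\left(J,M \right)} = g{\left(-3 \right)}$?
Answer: $-6440$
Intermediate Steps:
$l{\left(J,M \right)} = -3$
$c{\left(y \right)} = -40 - 96 y + 8 y^{2}$ ($c{\left(y \right)} = -16 + 8 \left(\left(y^{2} - 12 y\right) - 3\right) = -16 + 8 \left(-3 + y^{2} - 12 y\right) = -16 - \left(24 - 8 y^{2} + 96 y\right) = -40 - 96 y + 8 y^{2}$)
$L{\left(v,R \right)} = -40 + R - 95 v + 8 v^{2}$ ($L{\left(v,R \right)} = \left(v + R\right) - \left(40 - 8 v^{2} + 96 v\right) = \left(R + v\right) - \left(40 - 8 v^{2} + 96 v\right) = -40 + R - 95 v + 8 v^{2}$)
$L{\left(52,-148 \right)} - 22944 = \left(-40 - 148 - 4940 + 8 \cdot 52^{2}\right) - 22944 = \left(-40 - 148 - 4940 + 8 \cdot 2704\right) - 22944 = \left(-40 - 148 - 4940 + 21632\right) - 22944 = 16504 - 22944 = -6440$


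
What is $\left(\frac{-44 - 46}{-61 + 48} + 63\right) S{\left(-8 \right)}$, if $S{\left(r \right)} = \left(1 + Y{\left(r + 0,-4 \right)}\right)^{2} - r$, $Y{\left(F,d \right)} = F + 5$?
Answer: $\frac{10908}{13} \approx 839.08$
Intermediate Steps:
$Y{\left(F,d \right)} = 5 + F$
$S{\left(r \right)} = \left(6 + r\right)^{2} - r$ ($S{\left(r \right)} = \left(1 + \left(5 + \left(r + 0\right)\right)\right)^{2} - r = \left(1 + \left(5 + r\right)\right)^{2} - r = \left(6 + r\right)^{2} - r$)
$\left(\frac{-44 - 46}{-61 + 48} + 63\right) S{\left(-8 \right)} = \left(\frac{-44 - 46}{-61 + 48} + 63\right) \left(\left(6 - 8\right)^{2} - -8\right) = \left(- \frac{90}{-13} + 63\right) \left(\left(-2\right)^{2} + 8\right) = \left(\left(-90\right) \left(- \frac{1}{13}\right) + 63\right) \left(4 + 8\right) = \left(\frac{90}{13} + 63\right) 12 = \frac{909}{13} \cdot 12 = \frac{10908}{13}$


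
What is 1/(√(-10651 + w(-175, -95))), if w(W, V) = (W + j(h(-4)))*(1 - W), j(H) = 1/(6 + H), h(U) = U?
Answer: -I*√41363/41363 ≈ -0.0049169*I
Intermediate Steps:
w(W, V) = (1 - W)*(½ + W) (w(W, V) = (W + 1/(6 - 4))*(1 - W) = (W + 1/2)*(1 - W) = (W + ½)*(1 - W) = (½ + W)*(1 - W) = (1 - W)*(½ + W))
1/(√(-10651 + w(-175, -95))) = 1/(√(-10651 + (½ + (½)*(-175) - 1*(-175)²))) = 1/(√(-10651 + (½ - 175/2 - 1*30625))) = 1/(√(-10651 + (½ - 175/2 - 30625))) = 1/(√(-10651 - 30712)) = 1/(√(-41363)) = 1/(I*√41363) = -I*√41363/41363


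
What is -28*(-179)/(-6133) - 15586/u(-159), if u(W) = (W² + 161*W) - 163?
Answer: 93178166/2949973 ≈ 31.586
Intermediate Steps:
u(W) = -163 + W² + 161*W
-28*(-179)/(-6133) - 15586/u(-159) = -28*(-179)/(-6133) - 15586/(-163 + (-159)² + 161*(-159)) = 5012*(-1/6133) - 15586/(-163 + 25281 - 25599) = -5012/6133 - 15586/(-481) = -5012/6133 - 15586*(-1/481) = -5012/6133 + 15586/481 = 93178166/2949973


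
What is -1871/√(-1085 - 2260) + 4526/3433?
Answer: 4526/3433 + 1871*I*√3345/3345 ≈ 1.3184 + 32.35*I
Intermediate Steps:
-1871/√(-1085 - 2260) + 4526/3433 = -1871*(-I*√3345/3345) + 4526*(1/3433) = -1871*(-I*√3345/3345) + 4526/3433 = -(-1871)*I*√3345/3345 + 4526/3433 = 1871*I*√3345/3345 + 4526/3433 = 4526/3433 + 1871*I*√3345/3345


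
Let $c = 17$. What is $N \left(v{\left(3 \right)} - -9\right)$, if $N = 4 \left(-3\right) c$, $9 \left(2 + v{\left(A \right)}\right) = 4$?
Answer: $- \frac{4556}{3} \approx -1518.7$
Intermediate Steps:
$v{\left(A \right)} = - \frac{14}{9}$ ($v{\left(A \right)} = -2 + \frac{1}{9} \cdot 4 = -2 + \frac{4}{9} = - \frac{14}{9}$)
$N = -204$ ($N = 4 \left(-3\right) 17 = \left(-12\right) 17 = -204$)
$N \left(v{\left(3 \right)} - -9\right) = - 204 \left(- \frac{14}{9} - -9\right) = - 204 \left(- \frac{14}{9} + 9\right) = \left(-204\right) \frac{67}{9} = - \frac{4556}{3}$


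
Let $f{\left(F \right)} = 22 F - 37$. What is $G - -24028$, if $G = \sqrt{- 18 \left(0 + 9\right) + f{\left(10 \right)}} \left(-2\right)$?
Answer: $24028 - 2 \sqrt{21} \approx 24019.0$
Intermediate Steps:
$f{\left(F \right)} = -37 + 22 F$
$G = - 2 \sqrt{21}$ ($G = \sqrt{- 18 \left(0 + 9\right) + \left(-37 + 22 \cdot 10\right)} \left(-2\right) = \sqrt{\left(-18\right) 9 + \left(-37 + 220\right)} \left(-2\right) = \sqrt{-162 + 183} \left(-2\right) = \sqrt{21} \left(-2\right) = - 2 \sqrt{21} \approx -9.1651$)
$G - -24028 = - 2 \sqrt{21} - -24028 = - 2 \sqrt{21} + 24028 = 24028 - 2 \sqrt{21}$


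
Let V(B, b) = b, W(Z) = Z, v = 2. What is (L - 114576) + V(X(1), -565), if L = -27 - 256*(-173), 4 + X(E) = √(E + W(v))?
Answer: -70880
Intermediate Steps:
X(E) = -4 + √(2 + E) (X(E) = -4 + √(E + 2) = -4 + √(2 + E))
L = 44261 (L = -27 + 44288 = 44261)
(L - 114576) + V(X(1), -565) = (44261 - 114576) - 565 = -70315 - 565 = -70880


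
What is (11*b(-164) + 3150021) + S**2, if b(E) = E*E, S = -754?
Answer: 4014393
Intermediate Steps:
b(E) = E**2
(11*b(-164) + 3150021) + S**2 = (11*(-164)**2 + 3150021) + (-754)**2 = (11*26896 + 3150021) + 568516 = (295856 + 3150021) + 568516 = 3445877 + 568516 = 4014393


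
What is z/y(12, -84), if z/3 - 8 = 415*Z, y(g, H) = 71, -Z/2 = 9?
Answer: -22386/71 ≈ -315.30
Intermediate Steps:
Z = -18 (Z = -2*9 = -18)
z = -22386 (z = 24 + 3*(415*(-18)) = 24 + 3*(-7470) = 24 - 22410 = -22386)
z/y(12, -84) = -22386/71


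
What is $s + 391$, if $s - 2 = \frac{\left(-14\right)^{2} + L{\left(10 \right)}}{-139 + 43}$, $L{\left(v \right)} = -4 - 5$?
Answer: $\frac{37541}{96} \approx 391.05$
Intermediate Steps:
$L{\left(v \right)} = -9$ ($L{\left(v \right)} = -4 - 5 = -9$)
$s = \frac{5}{96}$ ($s = 2 + \frac{\left(-14\right)^{2} - 9}{-139 + 43} = 2 + \frac{196 - 9}{-96} = 2 + 187 \left(- \frac{1}{96}\right) = 2 - \frac{187}{96} = \frac{5}{96} \approx 0.052083$)
$s + 391 = \frac{5}{96} + 391 = \frac{37541}{96}$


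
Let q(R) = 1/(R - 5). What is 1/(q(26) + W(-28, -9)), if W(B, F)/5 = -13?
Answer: -21/1364 ≈ -0.015396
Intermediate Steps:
q(R) = 1/(-5 + R)
W(B, F) = -65 (W(B, F) = 5*(-13) = -65)
1/(q(26) + W(-28, -9)) = 1/(1/(-5 + 26) - 65) = 1/(1/21 - 65) = 1/(-1364/21) = -21/1364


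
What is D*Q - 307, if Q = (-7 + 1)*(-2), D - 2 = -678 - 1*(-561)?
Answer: -1687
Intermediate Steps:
D = -115 (D = 2 + (-678 - 1*(-561)) = 2 + (-678 + 561) = 2 - 117 = -115)
Q = 12 (Q = -6*(-2) = 12)
D*Q - 307 = -115*12 - 307 = -1380 - 307 = -1687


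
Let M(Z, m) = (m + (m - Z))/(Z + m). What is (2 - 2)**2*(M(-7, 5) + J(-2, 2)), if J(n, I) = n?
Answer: 0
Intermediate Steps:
M(Z, m) = (-Z + 2*m)/(Z + m)
(2 - 2)**2*(M(-7, 5) + J(-2, 2)) = (2 - 2)**2*((-1*(-7) + 2*5)/(-7 + 5) - 2) = 0**2*((7 + 10)/(-2) - 2) = 0*(-1/2*17 - 2) = 0*(-17/2 - 2) = 0*(-21/2) = 0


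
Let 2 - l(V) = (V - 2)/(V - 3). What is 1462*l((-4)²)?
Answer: 17544/13 ≈ 1349.5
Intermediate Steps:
l(V) = 2 - (-2 + V)/(-3 + V) (l(V) = 2 - (V - 2)/(V - 3) = 2 - (-2 + V)/(-3 + V))
1462*l((-4)²) = 1462*((-4 + (-4)²)/(-3 + (-4)²)) = 1462*((-4 + 16)/(-3 + 16)) = 1462*(12/13) = 17544/13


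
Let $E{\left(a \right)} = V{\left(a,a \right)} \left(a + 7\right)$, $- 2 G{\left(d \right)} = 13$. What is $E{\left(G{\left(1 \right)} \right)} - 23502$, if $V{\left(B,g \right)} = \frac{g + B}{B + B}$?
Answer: $- \frac{47003}{2} \approx -23502.0$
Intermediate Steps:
$V{\left(B,g \right)} = \frac{B + g}{2 B}$
$G{\left(d \right)} = - \frac{13}{2}$ ($G{\left(d \right)} = \left(- \frac{1}{2}\right) 13 = - \frac{13}{2}$)
$E{\left(a \right)} = 7 + a$ ($E{\left(a \right)} = \frac{a + a}{2 a} \left(a + 7\right) = \frac{2 a}{2 a} \left(7 + a\right) = 1 \left(7 + a\right) = 7 + a$)
$E{\left(G{\left(1 \right)} \right)} - 23502 = \left(7 - \frac{13}{2}\right) - 23502 = \frac{1}{2} - 23502 = - \frac{47003}{2}$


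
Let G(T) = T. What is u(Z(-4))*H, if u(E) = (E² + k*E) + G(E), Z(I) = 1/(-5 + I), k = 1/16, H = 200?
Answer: -3425/162 ≈ -21.142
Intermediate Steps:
k = 1/16 ≈ 0.062500
u(E) = E² + 17*E/16 (u(E) = (E² + E/16) + E = E² + 17*E/16)
u(Z(-4))*H = ((17 + 16/(-5 - 4))/(16*(-5 - 4)))*200 = ((1/16)*(17 + 16/(-9))/(-9))*200 = ((1/16)*(-⅑)*(17 + 16*(-⅑)))*200 = ((1/16)*(-⅑)*(17 - 16/9))*200 = ((1/16)*(-⅑)*(137/9))*200 = -137/1296*200 = -3425/162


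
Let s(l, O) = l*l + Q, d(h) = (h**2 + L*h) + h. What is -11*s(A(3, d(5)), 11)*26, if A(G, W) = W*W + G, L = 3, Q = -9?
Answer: -1176253650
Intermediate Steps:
d(h) = h**2 + 4*h (d(h) = (h**2 + 3*h) + h = h**2 + 4*h)
A(G, W) = G + W**2 (A(G, W) = W**2 + G = G + W**2)
s(l, O) = -9 + l**2 (s(l, O) = l*l - 9 = l**2 - 9 = -9 + l**2)
-11*s(A(3, d(5)), 11)*26 = -11*(-9 + (3 + (5*(4 + 5))**2)**2)*26 = -11*(-9 + (3 + (5*9)**2)**2)*26 = -11*(-9 + (3 + 45**2)**2)*26 = -11*(-9 + (3 + 2025)**2)*26 = -11*(-9 + 2028**2)*26 = -11*(-9 + 4112784)*26 = -11*4112775*26 = -45240525*26 = -1176253650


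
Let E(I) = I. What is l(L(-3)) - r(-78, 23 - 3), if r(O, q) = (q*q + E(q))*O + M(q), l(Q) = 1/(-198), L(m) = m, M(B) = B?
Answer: 6482519/198 ≈ 32740.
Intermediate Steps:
l(Q) = -1/198
r(O, q) = q + O*(q + q²) (r(O, q) = (q*q + q)*O + q = (q² + q)*O + q = (q + q²)*O + q = O*(q + q²) + q = q + O*(q + q²))
l(L(-3)) - r(-78, 23 - 3) = -1/198 - (23 - 3)*(1 - 78 - 78*(23 - 3)) = -1/198 - 20*(1 - 78 - 78*20) = -1/198 - 20*(1 - 78 - 1560) = -1/198 - 20*(-1637) = -1/198 - 1*(-32740) = -1/198 + 32740 = 6482519/198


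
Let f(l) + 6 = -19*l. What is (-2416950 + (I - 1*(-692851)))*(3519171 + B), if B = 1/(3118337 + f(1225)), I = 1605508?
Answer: -1291696886101365007/3095056 ≈ -4.1734e+11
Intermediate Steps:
f(l) = -6 - 19*l
B = 1/3095056 (B = 1/(3118337 + (-6 - 19*1225)) = 1/(3118337 + (-6 - 23275)) = 1/(3118337 - 23281) = 1/3095056 ≈ 3.2310e-7)
(-2416950 + (I - 1*(-692851)))*(3519171 + B) = (-2416950 + (1605508 - 1*(-692851)))*(3519171 + 1/3095056) = (-2416950 + (1605508 + 692851))*(10892031318577/3095056) = (-2416950 + 2298359)*(10892031318577/3095056) = -118591*10892031318577/3095056 = -1291696886101365007/3095056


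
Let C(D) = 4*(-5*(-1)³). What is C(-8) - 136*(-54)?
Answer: 7364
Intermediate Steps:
C(D) = 20 (C(D) = 4*(-5*(-1)) = 4*5 = 20)
C(-8) - 136*(-54) = 20 - 136*(-54) = 20 + 7344 = 7364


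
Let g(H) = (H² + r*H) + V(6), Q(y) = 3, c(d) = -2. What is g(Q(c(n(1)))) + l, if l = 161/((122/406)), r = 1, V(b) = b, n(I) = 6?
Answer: 33781/61 ≈ 553.79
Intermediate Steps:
g(H) = 6 + H + H² (g(H) = (H² + 1*H) + 6 = (H² + H) + 6 = (H + H²) + 6 = 6 + H + H²)
l = 32683/61 (l = 161/((122*(1/406))) = 161/(61/203) = 161*(203/61) = 32683/61 ≈ 535.79)
g(Q(c(n(1)))) + l = (6 + 3 + 3²) + 32683/61 = (6 + 3 + 9) + 32683/61 = 18 + 32683/61 = 33781/61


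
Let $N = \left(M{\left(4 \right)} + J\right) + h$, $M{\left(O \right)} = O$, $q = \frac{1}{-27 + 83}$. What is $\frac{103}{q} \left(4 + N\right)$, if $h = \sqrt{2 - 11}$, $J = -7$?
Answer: $5768 + 17304 i \approx 5768.0 + 17304.0 i$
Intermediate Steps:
$q = \frac{1}{56} \approx 0.017857$
$h = 3 i$ ($h = \sqrt{-9} = 3 i \approx 3.0 i$)
$N = -3 + 3 i$ ($N = \left(4 - 7\right) + 3 i = -3 + 3 i \approx -3.0 + 3.0 i$)
$\frac{103}{q} \left(4 + N\right) = 103 \frac{1}{\frac{1}{56}} \left(4 - \left(3 - 3 i\right)\right) = 103 \cdot 56 \left(1 + 3 i\right) = 5768 \left(1 + 3 i\right) = 5768 + 17304 i$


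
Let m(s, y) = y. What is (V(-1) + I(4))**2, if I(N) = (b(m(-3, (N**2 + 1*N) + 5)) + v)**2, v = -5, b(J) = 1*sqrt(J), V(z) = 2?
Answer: 4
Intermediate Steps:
b(J) = sqrt(J)
I(N) = (-5 + sqrt(5 + N + N**2))**2 (I(N) = (sqrt((N**2 + 1*N) + 5) - 5)**2 = (sqrt((N**2 + N) + 5) - 5)**2 = (sqrt((N + N**2) + 5) - 5)**2 = (sqrt(5 + N + N**2) - 5)**2 = (-5 + sqrt(5 + N + N**2))**2)
(V(-1) + I(4))**2 = (2 + (-5 + sqrt(5 + 4 + 4**2))**2)**2 = (2 + (-5 + sqrt(5 + 4 + 16))**2)**2 = (2 + (-5 + sqrt(25))**2)**2 = (2 + (-5 + 5)**2)**2 = (2 + 0**2)**2 = (2 + 0)**2 = 2**2 = 4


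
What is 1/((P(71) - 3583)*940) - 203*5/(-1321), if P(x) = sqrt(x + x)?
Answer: 12248489679557/15941143959780 - sqrt(142)/12067482180 ≈ 0.76836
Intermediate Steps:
P(x) = sqrt(2)*sqrt(x) (P(x) = sqrt(2*x) = sqrt(2)*sqrt(x))
1/((P(71) - 3583)*940) - 203*5/(-1321) = 1/(sqrt(2)*sqrt(71) - 3583*940) - 203*5/(-1321) = (1/940)/(sqrt(142) - 3583) - 1015*(-1/1321) = (1/940)/(-3583 + sqrt(142)) + 1015/1321 = 1/(940*(-3583 + sqrt(142))) + 1015/1321 = 1015/1321 + 1/(940*(-3583 + sqrt(142)))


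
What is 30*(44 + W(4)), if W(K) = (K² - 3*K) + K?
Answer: 1560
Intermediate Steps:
W(K) = K² - 2*K
30*(44 + W(4)) = 30*(44 + 4*(-2 + 4)) = 30*(44 + 4*2) = 30*(44 + 8) = 30*52 = 1560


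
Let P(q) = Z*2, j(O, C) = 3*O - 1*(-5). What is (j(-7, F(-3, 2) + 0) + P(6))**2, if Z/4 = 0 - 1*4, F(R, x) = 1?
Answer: 2304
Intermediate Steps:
Z = -16 (Z = 4*(0 - 1*4) = 4*(0 - 4) = 4*(-4) = -16)
j(O, C) = 5 + 3*O (j(O, C) = 3*O + 5 = 5 + 3*O)
P(q) = -32 (P(q) = -16*2 = -32)
(j(-7, F(-3, 2) + 0) + P(6))**2 = ((5 + 3*(-7)) - 32)**2 = ((5 - 21) - 32)**2 = (-16 - 32)**2 = (-48)**2 = 2304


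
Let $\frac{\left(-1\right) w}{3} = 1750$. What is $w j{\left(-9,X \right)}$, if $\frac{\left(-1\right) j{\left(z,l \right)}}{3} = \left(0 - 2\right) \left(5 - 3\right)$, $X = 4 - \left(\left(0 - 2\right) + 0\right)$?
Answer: $-63000$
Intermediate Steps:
$w = -5250$ ($w = \left(-3\right) 1750 = -5250$)
$X = 6$ ($X = 4 - \left(-2 + 0\right) = 4 - -2 = 4 + 2 = 6$)
$j{\left(z,l \right)} = 12$ ($j{\left(z,l \right)} = - 3 \left(0 - 2\right) \left(5 - 3\right) = - 3 \left(\left(-2\right) 2\right) = \left(-3\right) \left(-4\right) = 12$)
$w j{\left(-9,X \right)} = \left(-5250\right) 12 = -63000$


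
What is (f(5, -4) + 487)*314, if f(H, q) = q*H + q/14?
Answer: 1025838/7 ≈ 1.4655e+5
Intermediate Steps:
f(H, q) = q/14 + H*q (f(H, q) = H*q + q/14 = q/14 + H*q)
(f(5, -4) + 487)*314 = (-4*(1/14 + 5) + 487)*314 = (-4*71/14 + 487)*314 = (-142/7 + 487)*314 = (3267/7)*314 = 1025838/7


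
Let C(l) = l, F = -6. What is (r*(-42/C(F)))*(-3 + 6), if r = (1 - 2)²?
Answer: 21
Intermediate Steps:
r = 1 (r = (-1)² = 1)
(r*(-42/C(F)))*(-3 + 6) = (1*(-42/(-6)))*(-3 + 6) = (1*(-42*(-⅙)))*3 = (1*7)*3 = 7*3 = 21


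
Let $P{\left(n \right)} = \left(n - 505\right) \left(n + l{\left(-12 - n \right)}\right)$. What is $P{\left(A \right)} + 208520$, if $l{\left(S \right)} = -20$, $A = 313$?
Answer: $152264$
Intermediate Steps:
$P{\left(n \right)} = \left(-505 + n\right) \left(-20 + n\right)$ ($P{\left(n \right)} = \left(n - 505\right) \left(n - 20\right) = \left(-505 + n\right) \left(-20 + n\right)$)
$P{\left(A \right)} + 208520 = \left(10100 + 313^{2} - 164325\right) + 208520 = \left(10100 + 97969 - 164325\right) + 208520 = -56256 + 208520 = 152264$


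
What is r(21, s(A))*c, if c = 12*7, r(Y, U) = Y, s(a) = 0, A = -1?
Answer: 1764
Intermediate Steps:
c = 84
r(21, s(A))*c = 21*84 = 1764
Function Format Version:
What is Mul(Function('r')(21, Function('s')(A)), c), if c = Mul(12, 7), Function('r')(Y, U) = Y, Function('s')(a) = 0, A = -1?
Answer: 1764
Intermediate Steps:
c = 84
Mul(Function('r')(21, Function('s')(A)), c) = Mul(21, 84) = 1764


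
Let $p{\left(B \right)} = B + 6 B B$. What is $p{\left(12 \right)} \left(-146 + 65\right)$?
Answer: $-70956$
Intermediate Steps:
$p{\left(B \right)} = B + 6 B^{2}$
$p{\left(12 \right)} \left(-146 + 65\right) = 12 \left(1 + 6 \cdot 12\right) \left(-146 + 65\right) = 12 \left(1 + 72\right) \left(-81\right) = 12 \cdot 73 \left(-81\right) = 876 \left(-81\right) = -70956$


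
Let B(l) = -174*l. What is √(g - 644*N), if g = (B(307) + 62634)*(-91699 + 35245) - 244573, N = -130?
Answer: I*√520440917 ≈ 22813.0*I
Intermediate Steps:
g = -520524637 (g = (-174*307 + 62634)*(-91699 + 35245) - 244573 = (-53418 + 62634)*(-56454) - 244573 = 9216*(-56454) - 244573 = -520280064 - 244573 = -520524637)
√(g - 644*N) = √(-520524637 - 644*(-130)) = √(-520524637 + 83720) = √(-520440917) = I*√520440917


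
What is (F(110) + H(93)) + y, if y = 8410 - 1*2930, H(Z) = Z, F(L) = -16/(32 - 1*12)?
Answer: 27861/5 ≈ 5572.2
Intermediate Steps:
F(L) = -⅘ (F(L) = -16/(32 - 12) = -16/20 = -16*1/20 = -⅘)
y = 5480 (y = 8410 - 2930 = 5480)
(F(110) + H(93)) + y = (-⅘ + 93) + 5480 = 461/5 + 5480 = 27861/5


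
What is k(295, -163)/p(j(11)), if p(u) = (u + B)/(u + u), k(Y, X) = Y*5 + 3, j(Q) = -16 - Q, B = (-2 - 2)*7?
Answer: 79812/55 ≈ 1451.1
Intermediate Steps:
B = -28 (B = -4*7 = -28)
k(Y, X) = 3 + 5*Y (k(Y, X) = 5*Y + 3 = 3 + 5*Y)
p(u) = (-28 + u)/(2*u) (p(u) = (u - 28)/(u + u) = (-28 + u)/((2*u)) = (-28 + u)*(1/(2*u)) = (-28 + u)/(2*u))
k(295, -163)/p(j(11)) = (3 + 5*295)/(((-28 + (-16 - 1*11))/(2*(-16 - 1*11)))) = (3 + 1475)/(((-28 + (-16 - 11))/(2*(-16 - 11)))) = 1478/(((½)*(-28 - 27)/(-27))) = 1478/(((½)*(-1/27)*(-55))) = 1478/(55/54) = 1478*(54/55) = 79812/55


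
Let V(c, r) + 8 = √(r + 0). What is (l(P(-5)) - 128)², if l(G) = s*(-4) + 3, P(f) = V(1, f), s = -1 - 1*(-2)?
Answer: 16641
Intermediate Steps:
s = 1 (s = -1 + 2 = 1)
V(c, r) = -8 + √r (V(c, r) = -8 + √(r + 0) = -8 + √r)
P(f) = -8 + √f
l(G) = -1 (l(G) = 1*(-4) + 3 = -4 + 3 = -1)
(l(P(-5)) - 128)² = (-1 - 128)² = (-129)² = 16641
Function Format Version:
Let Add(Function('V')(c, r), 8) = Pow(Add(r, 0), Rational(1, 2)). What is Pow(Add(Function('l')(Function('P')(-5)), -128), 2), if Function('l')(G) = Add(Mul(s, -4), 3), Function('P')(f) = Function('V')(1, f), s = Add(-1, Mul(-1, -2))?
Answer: 16641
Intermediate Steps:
s = 1 (s = Add(-1, 2) = 1)
Function('V')(c, r) = Add(-8, Pow(r, Rational(1, 2))) (Function('V')(c, r) = Add(-8, Pow(Add(r, 0), Rational(1, 2))) = Add(-8, Pow(r, Rational(1, 2))))
Function('P')(f) = Add(-8, Pow(f, Rational(1, 2)))
Function('l')(G) = -1 (Function('l')(G) = Add(Mul(1, -4), 3) = Add(-4, 3) = -1)
Pow(Add(Function('l')(Function('P')(-5)), -128), 2) = Pow(Add(-1, -128), 2) = Pow(-129, 2) = 16641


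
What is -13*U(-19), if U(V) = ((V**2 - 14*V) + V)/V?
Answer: 416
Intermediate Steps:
U(V) = (V**2 - 13*V)/V
-13*U(-19) = -13*(-13 - 19) = -13*(-32) = 416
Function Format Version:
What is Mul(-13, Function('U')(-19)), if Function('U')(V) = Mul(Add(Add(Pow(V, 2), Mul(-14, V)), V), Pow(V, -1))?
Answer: 416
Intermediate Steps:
Function('U')(V) = Mul(Pow(V, -1), Add(Pow(V, 2), Mul(-13, V))) (Function('U')(V) = Mul(Add(Pow(V, 2), Mul(-13, V)), Pow(V, -1)) = Mul(Pow(V, -1), Add(Pow(V, 2), Mul(-13, V))))
Mul(-13, Function('U')(-19)) = Mul(-13, Add(-13, -19)) = Mul(-13, -32) = 416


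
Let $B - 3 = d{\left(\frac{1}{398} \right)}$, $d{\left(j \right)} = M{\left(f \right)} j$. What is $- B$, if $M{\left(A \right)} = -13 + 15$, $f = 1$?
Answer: $- \frac{598}{199} \approx -3.005$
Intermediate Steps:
$M{\left(A \right)} = 2$
$d{\left(j \right)} = 2 j$
$B = \frac{598}{199}$ ($B = 3 + \frac{2}{398} = 3 + 2 \cdot \frac{1}{398} = 3 + \frac{1}{199} = \frac{598}{199} \approx 3.005$)
$- B = \left(-1\right) \frac{598}{199} = - \frac{598}{199}$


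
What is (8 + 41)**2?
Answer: 2401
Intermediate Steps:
(8 + 41)**2 = 49**2 = 2401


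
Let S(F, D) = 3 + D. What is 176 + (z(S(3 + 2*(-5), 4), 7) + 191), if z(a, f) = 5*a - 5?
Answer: 397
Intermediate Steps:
z(a, f) = -5 + 5*a
176 + (z(S(3 + 2*(-5), 4), 7) + 191) = 176 + ((-5 + 5*(3 + 4)) + 191) = 176 + ((-5 + 5*7) + 191) = 176 + ((-5 + 35) + 191) = 176 + (30 + 191) = 176 + 221 = 397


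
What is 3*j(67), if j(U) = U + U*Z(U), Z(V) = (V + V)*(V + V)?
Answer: 3609357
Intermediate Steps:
Z(V) = 4*V² (Z(V) = (2*V)*(2*V) = 4*V²)
j(U) = U + 4*U³ (j(U) = U + U*(4*U²) = U + 4*U³)
3*j(67) = 3*(67 + 4*67³) = 3*(67 + 4*300763) = 3*(67 + 1203052) = 3*1203119 = 3609357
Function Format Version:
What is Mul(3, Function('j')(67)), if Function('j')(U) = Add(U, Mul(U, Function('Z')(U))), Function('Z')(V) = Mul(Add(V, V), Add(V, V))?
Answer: 3609357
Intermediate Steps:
Function('Z')(V) = Mul(4, Pow(V, 2)) (Function('Z')(V) = Mul(Mul(2, V), Mul(2, V)) = Mul(4, Pow(V, 2)))
Function('j')(U) = Add(U, Mul(4, Pow(U, 3))) (Function('j')(U) = Add(U, Mul(U, Mul(4, Pow(U, 2)))) = Add(U, Mul(4, Pow(U, 3))))
Mul(3, Function('j')(67)) = Mul(3, Add(67, Mul(4, Pow(67, 3)))) = Mul(3, Add(67, Mul(4, 300763))) = Mul(3, Add(67, 1203052)) = Mul(3, 1203119) = 3609357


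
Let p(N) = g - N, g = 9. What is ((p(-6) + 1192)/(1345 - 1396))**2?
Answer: 5041/9 ≈ 560.11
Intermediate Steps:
p(N) = 9 - N
((p(-6) + 1192)/(1345 - 1396))**2 = (((9 - 1*(-6)) + 1192)/(1345 - 1396))**2 = (((9 + 6) + 1192)/(-51))**2 = ((15 + 1192)*(-1/51))**2 = (1207*(-1/51))**2 = (-71/3)**2 = 5041/9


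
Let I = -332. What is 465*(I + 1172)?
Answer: 390600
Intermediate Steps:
465*(I + 1172) = 465*(-332 + 1172) = 465*840 = 390600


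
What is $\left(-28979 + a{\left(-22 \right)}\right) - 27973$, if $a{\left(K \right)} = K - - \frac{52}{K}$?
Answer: $- \frac{626740}{11} \approx -56976.0$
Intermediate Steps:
$a{\left(K \right)} = K + \frac{52}{K}$
$\left(-28979 + a{\left(-22 \right)}\right) - 27973 = \left(-28979 - \left(22 - \frac{52}{-22}\right)\right) - 27973 = \left(-28979 + \left(-22 + 52 \left(- \frac{1}{22}\right)\right)\right) - 27973 = \left(-28979 - \frac{268}{11}\right) - 27973 = - \frac{319037}{11} - 27973 = - \frac{626740}{11}$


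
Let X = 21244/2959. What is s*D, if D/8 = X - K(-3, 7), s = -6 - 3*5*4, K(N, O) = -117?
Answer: -17637456/269 ≈ -65567.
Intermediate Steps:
X = 21244/2959 (X = 21244*(1/2959) = 21244/2959 ≈ 7.1795)
s = -66 (s = -6 - 15*4 = -6 - 60 = -66)
D = 2939576/2959 (D = 8*(21244/2959 - 1*(-117)) = 8*(21244/2959 + 117) = 8*(367447/2959) = 2939576/2959 ≈ 993.44)
s*D = -66*2939576/2959 = -17637456/269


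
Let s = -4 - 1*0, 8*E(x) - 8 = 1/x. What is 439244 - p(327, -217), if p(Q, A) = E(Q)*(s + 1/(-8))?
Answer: 3064194931/6976 ≈ 4.3925e+5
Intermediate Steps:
E(x) = 1 + 1/(8*x)
s = -4 (s = -4 + 0 = -4)
p(Q, A) = -33*(⅛ + Q)/(8*Q) (p(Q, A) = ((⅛ + Q)/Q)*(-4 + 1/(-8)) = ((⅛ + Q)/Q)*(-4 - ⅛) = ((⅛ + Q)/Q)*(-33/8) = -33*(⅛ + Q)/(8*Q))
439244 - p(327, -217) = 439244 - 33*(-1 - 8*327)/(64*327) = 439244 - 33*(-1 - 2616)/(64*327) = 439244 - 33*(-2617)/(64*327) = 439244 - 1*(-28787/6976) = 439244 + 28787/6976 = 3064194931/6976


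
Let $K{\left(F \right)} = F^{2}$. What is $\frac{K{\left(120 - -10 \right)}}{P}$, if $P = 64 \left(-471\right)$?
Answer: $- \frac{4225}{7536} \approx -0.56064$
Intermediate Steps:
$P = -30144$
$\frac{K{\left(120 - -10 \right)}}{P} = \frac{\left(120 - -10\right)^{2}}{-30144} = \left(120 + 10\right)^{2} \left(- \frac{1}{30144}\right) = 130^{2} \left(- \frac{1}{30144}\right) = 16900 \left(- \frac{1}{30144}\right) = - \frac{4225}{7536}$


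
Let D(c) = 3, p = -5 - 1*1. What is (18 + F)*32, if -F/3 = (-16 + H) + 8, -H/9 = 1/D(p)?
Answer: 1632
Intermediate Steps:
p = -6 (p = -5 - 1 = -6)
H = -3 (H = -9/3 = -9*⅓ = -3)
F = 33 (F = -3*((-16 - 3) + 8) = -3*(-19 + 8) = -3*(-11) = 33)
(18 + F)*32 = (18 + 33)*32 = 51*32 = 1632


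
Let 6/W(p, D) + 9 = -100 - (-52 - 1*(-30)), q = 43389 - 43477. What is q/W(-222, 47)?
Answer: 1276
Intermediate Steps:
q = -88
W(p, D) = -2/29 (W(p, D) = 6/(-9 + (-100 - (-52 - 1*(-30)))) = 6/(-9 + (-100 - (-52 + 30))) = 6/(-9 + (-100 - 1*(-22))) = 6/(-9 + (-100 + 22)) = 6/(-9 - 78) = 6/(-87) = 6*(-1/87) = -2/29)
q/W(-222, 47) = -88/(-2/29) = -88*(-29/2) = 1276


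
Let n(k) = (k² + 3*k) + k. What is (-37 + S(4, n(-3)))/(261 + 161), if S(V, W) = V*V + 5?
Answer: -8/211 ≈ -0.037915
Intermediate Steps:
n(k) = k² + 4*k
S(V, W) = 5 + V² (S(V, W) = V² + 5 = 5 + V²)
(-37 + S(4, n(-3)))/(261 + 161) = (-37 + (5 + 4²))/(261 + 161) = (-37 + (5 + 16))/422 = (-37 + 21)*(1/422) = -16*1/422 = -8/211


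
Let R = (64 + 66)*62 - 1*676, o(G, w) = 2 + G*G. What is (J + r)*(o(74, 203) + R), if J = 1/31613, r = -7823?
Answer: -3180881901276/31613 ≈ -1.0062e+8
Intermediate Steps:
o(G, w) = 2 + G²
R = 7384 (R = 130*62 - 676 = 8060 - 676 = 7384)
J = 1/31613 ≈ 3.1633e-5
(J + r)*(o(74, 203) + R) = (1/31613 - 7823)*((2 + 74²) + 7384) = -247308498*((2 + 5476) + 7384)/31613 = -247308498*(5478 + 7384)/31613 = -247308498/31613*12862 = -3180881901276/31613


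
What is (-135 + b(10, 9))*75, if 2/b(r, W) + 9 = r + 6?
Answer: -70725/7 ≈ -10104.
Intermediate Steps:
b(r, W) = 2/(-3 + r) (b(r, W) = 2/(-9 + (r + 6)) = 2/(-9 + (6 + r)) = 2/(-3 + r))
(-135 + b(10, 9))*75 = (-135 + 2/(-3 + 10))*75 = (-135 + 2/7)*75 = -943/7*75 = -70725/7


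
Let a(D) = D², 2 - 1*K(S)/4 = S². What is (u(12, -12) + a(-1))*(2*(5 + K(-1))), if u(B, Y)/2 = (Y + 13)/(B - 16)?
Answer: 9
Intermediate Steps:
u(B, Y) = 2*(13 + Y)/(-16 + B) (u(B, Y) = 2*((Y + 13)/(B - 16)) = 2*((13 + Y)/(-16 + B)) = 2*(13 + Y)/(-16 + B))
K(S) = 8 - 4*S²
(u(12, -12) + a(-1))*(2*(5 + K(-1))) = (2*(13 - 12)/(-16 + 12) + (-1)²)*(2*(5 + (8 - 4*(-1)²))) = (2*1/(-4) + 1)*(2*(5 + (8 - 4*1))) = (2*(-¼)*1 + 1)*(2*(5 + (8 - 4))) = (-½ + 1)*(2*(5 + 4)) = (2*9)/2 = (½)*18 = 9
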